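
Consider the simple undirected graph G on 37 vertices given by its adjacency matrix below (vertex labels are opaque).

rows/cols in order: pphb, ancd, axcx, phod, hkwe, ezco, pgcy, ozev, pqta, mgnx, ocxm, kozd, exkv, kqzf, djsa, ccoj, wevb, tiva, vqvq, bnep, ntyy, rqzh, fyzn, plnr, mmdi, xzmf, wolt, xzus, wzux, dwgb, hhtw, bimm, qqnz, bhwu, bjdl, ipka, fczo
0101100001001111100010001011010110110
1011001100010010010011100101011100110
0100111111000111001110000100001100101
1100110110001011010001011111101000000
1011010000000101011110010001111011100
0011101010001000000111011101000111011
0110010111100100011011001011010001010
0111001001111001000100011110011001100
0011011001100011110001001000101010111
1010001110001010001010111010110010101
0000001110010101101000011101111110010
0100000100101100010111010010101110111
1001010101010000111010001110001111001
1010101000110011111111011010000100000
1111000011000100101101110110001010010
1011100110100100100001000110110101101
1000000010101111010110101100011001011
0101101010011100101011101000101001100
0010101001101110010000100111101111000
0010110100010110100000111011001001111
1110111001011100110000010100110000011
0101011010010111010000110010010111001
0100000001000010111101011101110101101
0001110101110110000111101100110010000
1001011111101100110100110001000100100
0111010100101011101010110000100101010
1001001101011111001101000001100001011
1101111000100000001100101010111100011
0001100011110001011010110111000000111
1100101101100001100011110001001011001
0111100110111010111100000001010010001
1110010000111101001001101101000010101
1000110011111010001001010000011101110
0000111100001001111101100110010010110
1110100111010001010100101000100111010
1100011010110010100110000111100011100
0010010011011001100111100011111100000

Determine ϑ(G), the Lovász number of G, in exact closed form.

sqrt(37)

N(wevb) = {pphb, pqta, ocxm, exkv, kqzf, djsa, ccoj, tiva, bnep, ntyy, fyzn, mmdi, xzmf, dwgb, hhtw, bhwu, ipka, fczo}, |N(wevb)| = 18.
N(hkwe) = {pphb, axcx, phod, ezco, kqzf, ccoj, tiva, vqvq, bnep, ntyy, plnr, xzus, wzux, dwgb, hhtw, qqnz, bhwu, bjdl}, |N(hkwe)| = 18.
deg(bnep) = 18; N(bnep) = {axcx, hkwe, ezco, ozev, kozd, kqzf, djsa, wevb, fyzn, plnr, mmdi, wolt, xzus, hhtw, bhwu, bjdl, ipka, fczo}.
N(ancd) = {pphb, axcx, phod, pgcy, ozev, kozd, djsa, tiva, ntyy, rqzh, fyzn, xzmf, xzus, dwgb, hhtw, bimm, bjdl, ipka}, |N(ancd)| = 18.
G on 37 vertices is 18-regular; Paley(37): SR with (k,λ,μ)=(18,8,9).
spec(A) ≈ [18.0, 2.54138, -3.54138] (distinct, 5 d.p.).
With N=37: ϑ(G) = 37·(-(-sqrt(37)/2 - 1/2))/(18−(-sqrt(37)/2 - 1/2)) = sqrt(37).
Numerically 6.082762530.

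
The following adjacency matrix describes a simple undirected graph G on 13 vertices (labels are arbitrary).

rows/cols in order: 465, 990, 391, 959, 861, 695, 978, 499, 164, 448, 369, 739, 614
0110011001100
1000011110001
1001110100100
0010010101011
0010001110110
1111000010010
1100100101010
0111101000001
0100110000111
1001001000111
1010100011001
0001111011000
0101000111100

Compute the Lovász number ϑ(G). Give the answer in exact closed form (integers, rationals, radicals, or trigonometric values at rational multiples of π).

deg(990) = 6; N(990) = {465, 695, 978, 499, 164, 614}.
deg(695) = 6; N(695) = {465, 990, 391, 959, 164, 739}.
N(499) = {990, 391, 959, 861, 978, 614}, |N(499)| = 6.
Vertex 739 has 6 neighbors: 959, 861, 695, 978, 164, 448.
deg(v) = 6 for all v (|V|=13); strongly regular (13,6,2,3).
Distinct eigenvalues (to 5 d.p.): [6.0, 1.30278, -2.30278].
Lovász (edge-transitive): ϑ = −13·(-sqrt(13)/2 - 1/2)/((6)−(-sqrt(13)/2 - 1/2)) = sqrt(13).
ϑ(G) ≈ 3.60555.

sqrt(13)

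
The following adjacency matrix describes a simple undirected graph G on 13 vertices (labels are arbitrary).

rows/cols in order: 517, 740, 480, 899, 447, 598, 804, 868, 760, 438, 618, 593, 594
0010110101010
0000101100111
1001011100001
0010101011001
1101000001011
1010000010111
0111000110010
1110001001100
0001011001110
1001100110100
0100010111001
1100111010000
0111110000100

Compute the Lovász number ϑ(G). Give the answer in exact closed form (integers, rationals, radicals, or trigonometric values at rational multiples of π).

deg(760) = 6; N(760) = {899, 598, 804, 438, 618, 593}.
Vertex 447 has 6 neighbors: 517, 740, 899, 438, 593, 594.
deg(517) = 6; N(517) = {480, 447, 598, 868, 438, 593}.
Vertex 480 has 6 neighbors: 517, 899, 598, 804, 868, 594.
6-regular, N=13; strongly regular (13,6,2,3).
spec(A) ≈ [6.0, 1.3028, -2.3028] (distinct, 4 d.p.).
With N=13: ϑ(G) = 13·(-(-sqrt(13)/2 - 1/2))/(6−(-sqrt(13)/2 - 1/2)) = sqrt(13).
= 3.6056… (decimal).

sqrt(13)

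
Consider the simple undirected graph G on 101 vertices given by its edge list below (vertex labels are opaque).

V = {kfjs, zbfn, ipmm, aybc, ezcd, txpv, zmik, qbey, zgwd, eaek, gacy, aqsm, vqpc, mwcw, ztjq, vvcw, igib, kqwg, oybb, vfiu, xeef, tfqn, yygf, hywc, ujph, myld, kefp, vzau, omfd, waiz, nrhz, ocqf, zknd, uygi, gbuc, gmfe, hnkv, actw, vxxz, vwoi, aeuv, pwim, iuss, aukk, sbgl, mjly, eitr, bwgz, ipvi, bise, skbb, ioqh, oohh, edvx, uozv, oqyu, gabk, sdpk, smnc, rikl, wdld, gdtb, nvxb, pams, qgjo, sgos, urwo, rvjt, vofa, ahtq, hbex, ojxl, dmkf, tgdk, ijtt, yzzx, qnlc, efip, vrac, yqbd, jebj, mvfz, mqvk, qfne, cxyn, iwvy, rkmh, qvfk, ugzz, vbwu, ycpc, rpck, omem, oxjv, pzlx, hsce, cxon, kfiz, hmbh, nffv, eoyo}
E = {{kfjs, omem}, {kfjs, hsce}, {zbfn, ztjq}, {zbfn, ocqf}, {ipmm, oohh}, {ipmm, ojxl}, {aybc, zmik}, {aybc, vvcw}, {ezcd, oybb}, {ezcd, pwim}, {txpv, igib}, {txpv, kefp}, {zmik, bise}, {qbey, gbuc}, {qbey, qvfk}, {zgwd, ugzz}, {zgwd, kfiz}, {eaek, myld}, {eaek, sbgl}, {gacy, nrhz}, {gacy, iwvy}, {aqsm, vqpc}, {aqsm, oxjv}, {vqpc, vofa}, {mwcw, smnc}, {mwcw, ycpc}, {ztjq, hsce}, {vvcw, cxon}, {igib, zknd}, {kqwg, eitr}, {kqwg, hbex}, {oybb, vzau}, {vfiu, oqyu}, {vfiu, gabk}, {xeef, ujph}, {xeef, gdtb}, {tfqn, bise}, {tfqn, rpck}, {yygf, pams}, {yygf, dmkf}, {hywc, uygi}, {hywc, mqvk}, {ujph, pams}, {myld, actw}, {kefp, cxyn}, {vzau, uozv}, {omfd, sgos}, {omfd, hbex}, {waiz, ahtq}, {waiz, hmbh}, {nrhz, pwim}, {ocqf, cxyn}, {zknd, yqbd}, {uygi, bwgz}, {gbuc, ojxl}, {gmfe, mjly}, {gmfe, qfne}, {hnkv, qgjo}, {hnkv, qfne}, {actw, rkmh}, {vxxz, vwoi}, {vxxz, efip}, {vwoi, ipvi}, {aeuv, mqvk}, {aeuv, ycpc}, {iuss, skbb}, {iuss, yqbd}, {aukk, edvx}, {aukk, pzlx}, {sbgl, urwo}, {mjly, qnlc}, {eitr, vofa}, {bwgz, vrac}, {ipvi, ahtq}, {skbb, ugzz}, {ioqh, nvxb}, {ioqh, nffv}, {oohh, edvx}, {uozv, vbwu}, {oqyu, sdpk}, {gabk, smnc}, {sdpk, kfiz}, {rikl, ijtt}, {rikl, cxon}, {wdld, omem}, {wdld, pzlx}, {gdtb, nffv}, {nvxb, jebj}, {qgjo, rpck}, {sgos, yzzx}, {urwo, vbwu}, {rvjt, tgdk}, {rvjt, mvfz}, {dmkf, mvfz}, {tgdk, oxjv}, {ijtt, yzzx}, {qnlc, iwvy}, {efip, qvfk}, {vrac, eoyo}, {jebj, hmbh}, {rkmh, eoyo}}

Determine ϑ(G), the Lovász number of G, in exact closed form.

N(nffv) = {ioqh, gdtb}, |N(nffv)| = 2.
N(ahtq) = {waiz, ipvi}, |N(ahtq)| = 2.
N(ojxl) = {ipmm, gbuc}, |N(ojxl)| = 2.
Vertex oohh has 2 neighbors: ipmm, edvx.
G on 101 vertices is 2-regular; connected 2-regular on 101 ⇒ C_{101}.
The 51 distinct eigenvalues: [2.0, 1.996, 1.985, 1.965, 1.938, 1.904, 1.862, 1.813, 1.757, 1.695, 1.625, 1.55, 1.468, 1.381, 1.288, 1.191, 1.088, 0.982, 0.872, 0.758, 0.642, 0.523, 0.402, 0.279, 0.155, 0.031, -0.093, -0.217, -0.34, -0.462, -0.582, -0.7, -0.815, -0.927, -1.036, -1.14, -1.24, -1.335, -1.425, -1.51, -1.588, -1.661, -1.727, -1.786, -1.839, -1.884, -1.922, -1.953, -1.976, -1.991, -1.999].
λ_max=2, λ_min=-2*cos(pi/101); ϑ = −101·λ_min/(λ_max−λ_min) = 101*cos(pi/101)/(cos(pi/101) + 1).
ϑ(G) ≈ 50.48778317.
Lovász sandwich 50 ≤ 101*cos(pi/101)/(cos(pi/101) + 1) ≤ 51: both strict.

101*cos(pi/101)/(cos(pi/101) + 1)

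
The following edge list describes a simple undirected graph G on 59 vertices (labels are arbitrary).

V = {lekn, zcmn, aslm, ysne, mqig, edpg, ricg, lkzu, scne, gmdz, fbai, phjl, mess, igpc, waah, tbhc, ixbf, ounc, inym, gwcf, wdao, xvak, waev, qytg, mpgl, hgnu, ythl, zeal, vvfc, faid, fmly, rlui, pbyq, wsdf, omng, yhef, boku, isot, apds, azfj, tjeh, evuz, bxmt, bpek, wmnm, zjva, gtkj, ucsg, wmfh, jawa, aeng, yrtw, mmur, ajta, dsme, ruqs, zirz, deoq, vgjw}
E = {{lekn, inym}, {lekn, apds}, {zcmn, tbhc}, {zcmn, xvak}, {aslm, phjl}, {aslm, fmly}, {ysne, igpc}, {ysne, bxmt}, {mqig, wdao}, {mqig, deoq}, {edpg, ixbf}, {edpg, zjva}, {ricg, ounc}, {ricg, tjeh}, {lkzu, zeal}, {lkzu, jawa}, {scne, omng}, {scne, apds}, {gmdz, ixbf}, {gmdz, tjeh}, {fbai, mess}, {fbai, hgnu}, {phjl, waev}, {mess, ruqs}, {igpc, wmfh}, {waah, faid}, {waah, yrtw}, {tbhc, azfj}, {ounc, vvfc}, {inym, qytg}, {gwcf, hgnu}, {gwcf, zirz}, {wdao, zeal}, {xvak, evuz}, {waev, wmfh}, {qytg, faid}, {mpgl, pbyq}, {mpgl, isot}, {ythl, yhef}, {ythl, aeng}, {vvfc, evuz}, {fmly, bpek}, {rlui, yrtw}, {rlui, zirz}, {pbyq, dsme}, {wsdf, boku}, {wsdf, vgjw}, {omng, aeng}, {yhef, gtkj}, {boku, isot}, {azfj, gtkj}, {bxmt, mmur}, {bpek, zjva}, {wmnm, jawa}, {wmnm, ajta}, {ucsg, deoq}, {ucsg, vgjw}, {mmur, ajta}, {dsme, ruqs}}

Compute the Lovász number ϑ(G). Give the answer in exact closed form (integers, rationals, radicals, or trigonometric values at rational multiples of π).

Vertex hgnu has 2 neighbors: fbai, gwcf.
deg(lekn) = 2; N(lekn) = {inym, apds}.
deg(fmly) = 2; N(fmly) = {aslm, bpek}.
N(zcmn) = {tbhc, xvak}, |N(zcmn)| = 2.
59-vertex 2-regular graph: this is C_{59}, the 59-cycle.
The 30 distinct eigenvalues: [2.0, 1.9887, 1.9548, 1.8988, 1.8213, 1.7231, 1.6054, 1.4695, 1.317, 1.1496, 0.9691, 0.7776, 0.5774, 0.3706, 0.1596, -0.0532, -0.2655, -0.4747, -0.6785, -0.8746, -1.0608, -1.235, -1.3953, -1.5397, -1.6666, -1.7747, -1.8627, -1.9295, -1.9745, -1.9972].
With N=59: ϑ(G) = 59·(-(-1)*2*cos(pi/59))/(2−(-2*cos(pi/59))) = 59*cos(pi/59)/(cos(pi/59) + 1).
≈ 29.4791 (to 4 d.p.).
29 ≤ 59*cos(pi/59)/(cos(pi/59) + 1) ≤ 30: both strict.

59*cos(pi/59)/(cos(pi/59) + 1)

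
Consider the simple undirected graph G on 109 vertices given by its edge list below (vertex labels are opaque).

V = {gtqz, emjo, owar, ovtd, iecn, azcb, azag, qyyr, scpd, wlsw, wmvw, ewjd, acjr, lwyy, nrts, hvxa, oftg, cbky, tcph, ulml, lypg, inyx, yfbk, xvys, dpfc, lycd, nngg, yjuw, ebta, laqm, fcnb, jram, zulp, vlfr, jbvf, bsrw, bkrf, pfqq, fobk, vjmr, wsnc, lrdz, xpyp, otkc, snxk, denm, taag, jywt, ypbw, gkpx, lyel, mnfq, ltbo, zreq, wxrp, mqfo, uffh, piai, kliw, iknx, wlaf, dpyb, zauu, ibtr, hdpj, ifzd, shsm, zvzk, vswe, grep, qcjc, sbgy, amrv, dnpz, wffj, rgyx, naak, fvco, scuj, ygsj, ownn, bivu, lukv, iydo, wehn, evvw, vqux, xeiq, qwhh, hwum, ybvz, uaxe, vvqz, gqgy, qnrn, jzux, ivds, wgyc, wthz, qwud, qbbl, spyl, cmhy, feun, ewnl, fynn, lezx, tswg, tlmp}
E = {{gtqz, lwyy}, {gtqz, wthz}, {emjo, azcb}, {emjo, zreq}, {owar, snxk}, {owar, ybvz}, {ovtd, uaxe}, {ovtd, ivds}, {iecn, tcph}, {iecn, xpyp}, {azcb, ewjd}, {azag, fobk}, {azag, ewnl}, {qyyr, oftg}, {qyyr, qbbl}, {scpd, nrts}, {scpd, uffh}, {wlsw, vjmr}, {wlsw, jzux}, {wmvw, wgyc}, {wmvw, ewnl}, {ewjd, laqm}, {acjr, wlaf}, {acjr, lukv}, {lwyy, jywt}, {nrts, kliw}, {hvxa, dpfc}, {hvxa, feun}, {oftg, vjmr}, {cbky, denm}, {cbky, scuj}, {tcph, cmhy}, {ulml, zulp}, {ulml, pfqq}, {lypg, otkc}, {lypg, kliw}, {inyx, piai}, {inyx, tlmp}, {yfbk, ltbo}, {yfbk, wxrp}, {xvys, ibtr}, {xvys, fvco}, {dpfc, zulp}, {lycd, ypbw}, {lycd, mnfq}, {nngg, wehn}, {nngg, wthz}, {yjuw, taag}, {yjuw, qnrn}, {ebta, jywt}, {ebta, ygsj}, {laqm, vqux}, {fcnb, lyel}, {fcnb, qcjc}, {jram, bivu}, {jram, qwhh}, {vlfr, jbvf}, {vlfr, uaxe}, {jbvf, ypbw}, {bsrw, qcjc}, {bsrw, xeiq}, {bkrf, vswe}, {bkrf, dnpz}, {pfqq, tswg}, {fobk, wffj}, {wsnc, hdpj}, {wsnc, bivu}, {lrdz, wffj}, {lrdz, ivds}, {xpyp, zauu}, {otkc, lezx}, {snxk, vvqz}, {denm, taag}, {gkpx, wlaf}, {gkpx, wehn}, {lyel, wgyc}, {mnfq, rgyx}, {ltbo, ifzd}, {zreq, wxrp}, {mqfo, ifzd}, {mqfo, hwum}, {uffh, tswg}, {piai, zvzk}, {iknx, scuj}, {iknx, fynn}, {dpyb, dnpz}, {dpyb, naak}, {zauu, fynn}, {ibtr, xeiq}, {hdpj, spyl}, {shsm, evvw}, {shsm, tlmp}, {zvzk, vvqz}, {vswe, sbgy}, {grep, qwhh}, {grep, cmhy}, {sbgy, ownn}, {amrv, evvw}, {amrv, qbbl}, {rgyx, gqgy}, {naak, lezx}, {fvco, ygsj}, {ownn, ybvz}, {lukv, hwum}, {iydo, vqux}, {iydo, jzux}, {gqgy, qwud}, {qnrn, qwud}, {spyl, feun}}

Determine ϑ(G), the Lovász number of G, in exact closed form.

Vertex lwyy has 2 neighbors: gtqz, jywt.
deg(gkpx) = 2; N(gkpx) = {wlaf, wehn}.
Vertex ownn has 2 neighbors: sbgy, ybvz.
deg(lycd) = 2; N(lycd) = {ypbw, mnfq}.
2-regular, N=109; the odd cycle C_{109}.
A has 55 distinct eigenvalues ≈ [2.0, 1.9967, 1.9867, 1.9702, 1.9471, 1.9175, 1.8816, 1.8394, 1.7911, 1.7368, 1.6768, 1.6112, 1.5403, 1.4642, 1.3833, 1.2978, 1.208, 1.1141, 1.0166, 0.9157, 0.8117, 0.7051, 0.5961, 0.4851, 0.3725, 0.2587, 0.144, 0.0288, -0.0864, -0.2014, -0.3157, -0.429, -0.5408, -0.6508, -0.7587, -0.8641, -0.9665, -1.0658, -1.1615, -1.2534, -1.3411, -1.4244, -1.5029, -1.5764, -1.6447, -1.7075, -1.7647, -1.816, -1.8612, -1.9003, -1.9331, -1.9594, -1.9793, -1.9925, -1.9992].
With N=109: ϑ(G) = 109·(-(-1)*2*cos(pi/109))/(2−(-2*cos(pi/109))) = 109*cos(pi/109)/(cos(pi/109) + 1).
≈ 54.488680079 (to 9 d.p.).
Sandwich: α(G)=54 ≤ ϑ(G)=109*cos(pi/109)/(cos(pi/109) + 1) ≤ χ(Ḡ)=55 (both strict).

109*cos(pi/109)/(cos(pi/109) + 1)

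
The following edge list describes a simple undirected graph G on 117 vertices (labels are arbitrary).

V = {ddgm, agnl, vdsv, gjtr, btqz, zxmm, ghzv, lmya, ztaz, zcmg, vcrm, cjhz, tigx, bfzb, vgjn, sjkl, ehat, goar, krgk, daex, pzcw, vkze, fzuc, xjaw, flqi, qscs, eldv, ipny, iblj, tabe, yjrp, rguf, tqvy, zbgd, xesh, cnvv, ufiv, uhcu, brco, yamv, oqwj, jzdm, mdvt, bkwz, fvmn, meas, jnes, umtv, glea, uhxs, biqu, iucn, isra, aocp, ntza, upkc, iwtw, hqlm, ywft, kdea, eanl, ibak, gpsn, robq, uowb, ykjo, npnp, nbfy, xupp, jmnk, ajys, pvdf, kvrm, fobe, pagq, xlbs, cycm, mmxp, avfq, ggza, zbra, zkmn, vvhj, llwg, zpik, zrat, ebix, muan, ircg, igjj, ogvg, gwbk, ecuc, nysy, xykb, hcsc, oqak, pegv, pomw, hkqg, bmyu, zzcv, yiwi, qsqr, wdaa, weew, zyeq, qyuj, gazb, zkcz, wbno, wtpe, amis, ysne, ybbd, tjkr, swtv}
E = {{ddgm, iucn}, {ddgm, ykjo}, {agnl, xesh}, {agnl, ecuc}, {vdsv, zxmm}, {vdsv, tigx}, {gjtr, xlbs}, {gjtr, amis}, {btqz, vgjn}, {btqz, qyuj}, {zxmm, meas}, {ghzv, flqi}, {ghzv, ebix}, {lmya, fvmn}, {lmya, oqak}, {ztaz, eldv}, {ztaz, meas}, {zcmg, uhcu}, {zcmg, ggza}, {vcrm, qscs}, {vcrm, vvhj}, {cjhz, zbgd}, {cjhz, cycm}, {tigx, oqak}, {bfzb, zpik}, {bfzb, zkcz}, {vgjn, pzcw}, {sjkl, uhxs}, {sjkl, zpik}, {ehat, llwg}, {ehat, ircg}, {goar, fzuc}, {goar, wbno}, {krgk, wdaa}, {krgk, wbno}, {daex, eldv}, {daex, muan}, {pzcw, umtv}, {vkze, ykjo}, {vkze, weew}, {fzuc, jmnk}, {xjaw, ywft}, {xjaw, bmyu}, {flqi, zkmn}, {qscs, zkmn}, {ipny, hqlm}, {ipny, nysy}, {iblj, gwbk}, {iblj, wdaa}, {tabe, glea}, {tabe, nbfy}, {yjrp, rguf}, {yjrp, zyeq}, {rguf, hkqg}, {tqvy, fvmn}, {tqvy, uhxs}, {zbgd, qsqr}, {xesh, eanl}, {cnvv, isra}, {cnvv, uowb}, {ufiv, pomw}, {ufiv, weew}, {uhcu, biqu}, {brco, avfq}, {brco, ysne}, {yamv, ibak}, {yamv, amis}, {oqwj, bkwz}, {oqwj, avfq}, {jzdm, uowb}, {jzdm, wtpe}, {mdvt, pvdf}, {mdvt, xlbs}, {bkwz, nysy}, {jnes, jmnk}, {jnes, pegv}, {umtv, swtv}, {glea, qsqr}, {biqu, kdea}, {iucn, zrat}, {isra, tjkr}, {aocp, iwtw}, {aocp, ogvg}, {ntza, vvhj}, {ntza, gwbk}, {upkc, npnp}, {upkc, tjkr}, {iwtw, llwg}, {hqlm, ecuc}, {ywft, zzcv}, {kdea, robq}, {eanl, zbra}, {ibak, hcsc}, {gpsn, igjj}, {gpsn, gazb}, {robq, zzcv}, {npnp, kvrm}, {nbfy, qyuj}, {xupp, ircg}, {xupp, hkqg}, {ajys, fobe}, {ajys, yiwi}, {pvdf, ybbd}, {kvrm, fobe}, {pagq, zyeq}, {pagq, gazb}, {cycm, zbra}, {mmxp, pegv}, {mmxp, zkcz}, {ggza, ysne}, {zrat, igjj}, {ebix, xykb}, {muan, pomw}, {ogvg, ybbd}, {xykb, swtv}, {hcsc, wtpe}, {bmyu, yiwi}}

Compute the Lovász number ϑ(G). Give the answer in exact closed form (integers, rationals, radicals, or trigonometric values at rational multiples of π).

Vertex zbra has 2 neighbors: eanl, cycm.
N(kvrm) = {npnp, fobe}, |N(kvrm)| = 2.
N(tqvy) = {fvmn, uhxs}, |N(tqvy)| = 2.
N(ghzv) = {flqi, ebix}, |N(ghzv)| = 2.
deg(v) = 2 for all v (|V|=117); the odd cycle C_{117}.
Distinct eigenvalues (to 5 d.p.): [2.0, 1.99712, 1.98848, 1.9741, 1.95403, 1.92833, 1.89707, 1.86034, 1.81825, 1.77091, 1.71847, 1.66107, 1.59889, 1.53209, 1.46087, 1.38545, 1.30603, 1.22284, 1.13613, 1.04614, 0.95314, 0.85739, 0.75916, 0.65875, 0.55643, 0.45252, 0.3473, 0.24107, 0.13416, 0.02685, -0.08053, -0.18768, -0.29429, -0.40005, -0.50466, -0.60781, -0.70921, -0.80856, -0.90559, -1.0, -1.09153, -1.17991, -1.26489, -1.34622, -1.42367, -1.49702, -1.56605, -1.63057, -1.69038, -1.74532, -1.79523, -1.83996, -1.87939, -1.91339, -1.94188, -1.96478, -1.982, -1.99351, -1.99928].
With N=117: ϑ(G) = 117·(-(-1)*2*cos(pi/117))/(2−(-2*cos(pi/117))) = 117*cos(pi/117)/(cos(pi/117) + 1).
= 58.4894543… (decimal).
Sandwich: α(G)=58 ≤ ϑ(G)=117*cos(pi/117)/(cos(pi/117) + 1) ≤ χ(Ḡ)=59 (both strict).

117*cos(pi/117)/(cos(pi/117) + 1)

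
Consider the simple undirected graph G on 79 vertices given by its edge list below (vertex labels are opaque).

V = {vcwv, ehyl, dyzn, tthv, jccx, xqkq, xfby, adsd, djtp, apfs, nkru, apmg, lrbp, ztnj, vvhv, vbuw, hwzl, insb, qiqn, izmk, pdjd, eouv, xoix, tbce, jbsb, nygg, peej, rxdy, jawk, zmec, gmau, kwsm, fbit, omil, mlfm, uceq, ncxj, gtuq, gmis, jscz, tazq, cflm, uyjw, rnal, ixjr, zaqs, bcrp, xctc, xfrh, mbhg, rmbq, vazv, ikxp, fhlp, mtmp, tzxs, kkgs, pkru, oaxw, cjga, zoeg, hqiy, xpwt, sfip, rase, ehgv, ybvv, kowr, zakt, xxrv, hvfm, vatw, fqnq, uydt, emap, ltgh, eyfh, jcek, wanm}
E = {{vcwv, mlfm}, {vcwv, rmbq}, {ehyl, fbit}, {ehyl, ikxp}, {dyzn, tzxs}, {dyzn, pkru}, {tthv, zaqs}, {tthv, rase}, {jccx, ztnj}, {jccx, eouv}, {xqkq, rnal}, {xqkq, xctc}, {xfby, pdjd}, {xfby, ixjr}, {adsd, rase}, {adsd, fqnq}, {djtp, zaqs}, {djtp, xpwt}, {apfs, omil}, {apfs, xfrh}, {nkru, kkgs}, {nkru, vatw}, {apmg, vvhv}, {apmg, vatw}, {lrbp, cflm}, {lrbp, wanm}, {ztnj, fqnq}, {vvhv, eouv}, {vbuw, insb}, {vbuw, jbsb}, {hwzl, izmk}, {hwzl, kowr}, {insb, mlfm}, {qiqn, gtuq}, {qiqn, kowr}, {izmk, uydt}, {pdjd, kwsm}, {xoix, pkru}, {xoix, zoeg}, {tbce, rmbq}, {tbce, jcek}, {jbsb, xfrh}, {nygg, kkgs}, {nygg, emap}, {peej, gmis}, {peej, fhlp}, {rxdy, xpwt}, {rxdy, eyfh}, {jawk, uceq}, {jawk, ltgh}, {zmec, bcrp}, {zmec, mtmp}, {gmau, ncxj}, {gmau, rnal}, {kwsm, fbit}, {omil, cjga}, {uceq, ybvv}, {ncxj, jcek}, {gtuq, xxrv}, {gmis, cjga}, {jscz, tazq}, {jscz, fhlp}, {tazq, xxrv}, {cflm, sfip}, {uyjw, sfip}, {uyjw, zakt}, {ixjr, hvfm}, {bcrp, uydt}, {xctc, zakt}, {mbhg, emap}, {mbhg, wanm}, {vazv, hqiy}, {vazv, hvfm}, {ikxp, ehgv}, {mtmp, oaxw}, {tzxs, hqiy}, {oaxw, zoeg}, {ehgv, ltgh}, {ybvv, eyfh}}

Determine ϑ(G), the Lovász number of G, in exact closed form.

Vertex ncxj has 2 neighbors: gmau, jcek.
Vertex zmec has 2 neighbors: bcrp, mtmp.
Vertex xqkq has 2 neighbors: rnal, xctc.
deg(vcwv) = 2; N(vcwv) = {mlfm, rmbq}.
deg(v) = 2 for all v (|V|=79); a single 79-cycle (edge-transitive).
A has 40 distinct eigenvalues ≈ [2.0, 1.9937, 1.9748, 1.9433, 1.8996, 1.8439, 1.7766, 1.698, 1.6086, 1.5091, 1.4001, 1.2822, 1.1562, 1.0229, 0.8831, 0.7377, 0.5877, 0.434, 0.2775, 0.1192, -0.0398, -0.1985, -0.356, -0.5112, -0.6632, -0.8111, -0.9537, -1.0904, -1.2202, -1.3422, -1.4558, -1.5601, -1.6546, -1.7386, -1.8117, -1.8733, -1.923, -1.9606, -1.9858, -1.9984].
Lovász: ϑ = −79(-2*cos(pi/79))/(2+-(-1)*2*cos(pi/79)) = 79*cos(pi/79)/(cos(pi/79) + 1).
Numerically 39.48437942.
Lovász sandwich 39 ≤ 79*cos(pi/79)/(cos(pi/79) + 1) ≤ 40: both strict.

79*cos(pi/79)/(cos(pi/79) + 1)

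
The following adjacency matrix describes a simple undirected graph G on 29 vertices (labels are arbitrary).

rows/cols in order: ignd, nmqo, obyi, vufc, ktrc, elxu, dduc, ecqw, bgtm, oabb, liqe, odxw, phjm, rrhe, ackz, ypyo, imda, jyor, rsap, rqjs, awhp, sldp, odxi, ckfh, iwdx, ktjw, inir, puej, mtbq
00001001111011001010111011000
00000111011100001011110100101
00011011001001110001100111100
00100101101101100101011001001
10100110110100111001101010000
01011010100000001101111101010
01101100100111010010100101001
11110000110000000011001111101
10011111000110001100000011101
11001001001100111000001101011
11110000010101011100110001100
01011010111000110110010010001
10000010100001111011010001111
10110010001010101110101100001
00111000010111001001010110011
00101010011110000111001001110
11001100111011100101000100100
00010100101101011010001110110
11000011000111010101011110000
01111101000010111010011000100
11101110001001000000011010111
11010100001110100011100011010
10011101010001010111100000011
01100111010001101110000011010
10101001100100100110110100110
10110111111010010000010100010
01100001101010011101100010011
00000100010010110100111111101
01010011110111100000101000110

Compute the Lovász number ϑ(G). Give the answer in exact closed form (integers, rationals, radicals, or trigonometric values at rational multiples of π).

sqrt(29)

N(mtbq) = {nmqo, vufc, dduc, ecqw, bgtm, oabb, odxw, phjm, rrhe, ackz, awhp, odxi, inir, puej}, |N(mtbq)| = 14.
Vertex ignd has 14 neighbors: ktrc, ecqw, bgtm, oabb, liqe, phjm, rrhe, imda, rsap, awhp, sldp, odxi, iwdx, ktjw.
deg(odxi) = 14; N(odxi) = {ignd, vufc, ktrc, elxu, ecqw, oabb, rrhe, ypyo, jyor, rsap, rqjs, awhp, puej, mtbq}.
deg(inir) = 14; N(inir) = {nmqo, obyi, ecqw, bgtm, liqe, phjm, ypyo, imda, jyor, rqjs, awhp, iwdx, puej, mtbq}.
29-vertex 14-regular graph: strongly regular (29,14,6,7).
spec(A) ≈ [14.0, 2.192582, -3.192582] (distinct, 6 d.p.).
λ_max=14, λ_min=-sqrt(29)/2 - 1/2; ϑ = −29·λ_min/(λ_max−λ_min) = sqrt(29).
≈ 5.385165 (to 6 d.p.).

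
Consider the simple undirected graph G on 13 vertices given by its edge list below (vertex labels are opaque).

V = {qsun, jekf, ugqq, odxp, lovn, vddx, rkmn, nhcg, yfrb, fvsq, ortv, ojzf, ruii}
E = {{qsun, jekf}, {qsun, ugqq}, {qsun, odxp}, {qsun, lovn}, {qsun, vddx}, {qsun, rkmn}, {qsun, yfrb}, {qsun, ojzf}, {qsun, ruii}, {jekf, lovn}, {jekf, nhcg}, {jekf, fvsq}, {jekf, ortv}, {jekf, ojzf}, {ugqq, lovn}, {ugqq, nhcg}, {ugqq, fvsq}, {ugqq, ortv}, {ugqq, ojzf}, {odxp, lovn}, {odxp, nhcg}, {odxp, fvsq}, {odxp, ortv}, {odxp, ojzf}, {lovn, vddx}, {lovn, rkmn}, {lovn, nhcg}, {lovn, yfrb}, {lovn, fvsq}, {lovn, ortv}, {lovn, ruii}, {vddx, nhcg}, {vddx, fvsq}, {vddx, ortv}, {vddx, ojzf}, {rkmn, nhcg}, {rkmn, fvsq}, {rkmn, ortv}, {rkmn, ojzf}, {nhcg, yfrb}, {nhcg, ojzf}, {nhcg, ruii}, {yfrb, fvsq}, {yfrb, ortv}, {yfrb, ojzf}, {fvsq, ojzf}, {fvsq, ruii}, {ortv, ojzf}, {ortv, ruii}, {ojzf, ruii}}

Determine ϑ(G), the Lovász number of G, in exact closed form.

deg(jekf) = 6; N(jekf) = {qsun, lovn, nhcg, fvsq, ortv, ojzf}.
Vertex qsun has 9 neighbors: jekf, ugqq, odxp, lovn, vddx, rkmn, yfrb, ojzf, ruii.
deg(yfrb) = 6; N(yfrb) = {qsun, lovn, nhcg, fvsq, ortv, ojzf}.
N(odxp) = {qsun, lovn, nhcg, fvsq, ortv, ojzf}, |N(odxp)| = 6.
Complete 3-partite, parts [7, 4, 2]: perfect, ϑ = α = 7.
Numerically 7.000000000.
Sandwich: α(G)=7 ≤ ϑ(G)=7 ≤ χ(Ḡ)=7 (collapsed).

7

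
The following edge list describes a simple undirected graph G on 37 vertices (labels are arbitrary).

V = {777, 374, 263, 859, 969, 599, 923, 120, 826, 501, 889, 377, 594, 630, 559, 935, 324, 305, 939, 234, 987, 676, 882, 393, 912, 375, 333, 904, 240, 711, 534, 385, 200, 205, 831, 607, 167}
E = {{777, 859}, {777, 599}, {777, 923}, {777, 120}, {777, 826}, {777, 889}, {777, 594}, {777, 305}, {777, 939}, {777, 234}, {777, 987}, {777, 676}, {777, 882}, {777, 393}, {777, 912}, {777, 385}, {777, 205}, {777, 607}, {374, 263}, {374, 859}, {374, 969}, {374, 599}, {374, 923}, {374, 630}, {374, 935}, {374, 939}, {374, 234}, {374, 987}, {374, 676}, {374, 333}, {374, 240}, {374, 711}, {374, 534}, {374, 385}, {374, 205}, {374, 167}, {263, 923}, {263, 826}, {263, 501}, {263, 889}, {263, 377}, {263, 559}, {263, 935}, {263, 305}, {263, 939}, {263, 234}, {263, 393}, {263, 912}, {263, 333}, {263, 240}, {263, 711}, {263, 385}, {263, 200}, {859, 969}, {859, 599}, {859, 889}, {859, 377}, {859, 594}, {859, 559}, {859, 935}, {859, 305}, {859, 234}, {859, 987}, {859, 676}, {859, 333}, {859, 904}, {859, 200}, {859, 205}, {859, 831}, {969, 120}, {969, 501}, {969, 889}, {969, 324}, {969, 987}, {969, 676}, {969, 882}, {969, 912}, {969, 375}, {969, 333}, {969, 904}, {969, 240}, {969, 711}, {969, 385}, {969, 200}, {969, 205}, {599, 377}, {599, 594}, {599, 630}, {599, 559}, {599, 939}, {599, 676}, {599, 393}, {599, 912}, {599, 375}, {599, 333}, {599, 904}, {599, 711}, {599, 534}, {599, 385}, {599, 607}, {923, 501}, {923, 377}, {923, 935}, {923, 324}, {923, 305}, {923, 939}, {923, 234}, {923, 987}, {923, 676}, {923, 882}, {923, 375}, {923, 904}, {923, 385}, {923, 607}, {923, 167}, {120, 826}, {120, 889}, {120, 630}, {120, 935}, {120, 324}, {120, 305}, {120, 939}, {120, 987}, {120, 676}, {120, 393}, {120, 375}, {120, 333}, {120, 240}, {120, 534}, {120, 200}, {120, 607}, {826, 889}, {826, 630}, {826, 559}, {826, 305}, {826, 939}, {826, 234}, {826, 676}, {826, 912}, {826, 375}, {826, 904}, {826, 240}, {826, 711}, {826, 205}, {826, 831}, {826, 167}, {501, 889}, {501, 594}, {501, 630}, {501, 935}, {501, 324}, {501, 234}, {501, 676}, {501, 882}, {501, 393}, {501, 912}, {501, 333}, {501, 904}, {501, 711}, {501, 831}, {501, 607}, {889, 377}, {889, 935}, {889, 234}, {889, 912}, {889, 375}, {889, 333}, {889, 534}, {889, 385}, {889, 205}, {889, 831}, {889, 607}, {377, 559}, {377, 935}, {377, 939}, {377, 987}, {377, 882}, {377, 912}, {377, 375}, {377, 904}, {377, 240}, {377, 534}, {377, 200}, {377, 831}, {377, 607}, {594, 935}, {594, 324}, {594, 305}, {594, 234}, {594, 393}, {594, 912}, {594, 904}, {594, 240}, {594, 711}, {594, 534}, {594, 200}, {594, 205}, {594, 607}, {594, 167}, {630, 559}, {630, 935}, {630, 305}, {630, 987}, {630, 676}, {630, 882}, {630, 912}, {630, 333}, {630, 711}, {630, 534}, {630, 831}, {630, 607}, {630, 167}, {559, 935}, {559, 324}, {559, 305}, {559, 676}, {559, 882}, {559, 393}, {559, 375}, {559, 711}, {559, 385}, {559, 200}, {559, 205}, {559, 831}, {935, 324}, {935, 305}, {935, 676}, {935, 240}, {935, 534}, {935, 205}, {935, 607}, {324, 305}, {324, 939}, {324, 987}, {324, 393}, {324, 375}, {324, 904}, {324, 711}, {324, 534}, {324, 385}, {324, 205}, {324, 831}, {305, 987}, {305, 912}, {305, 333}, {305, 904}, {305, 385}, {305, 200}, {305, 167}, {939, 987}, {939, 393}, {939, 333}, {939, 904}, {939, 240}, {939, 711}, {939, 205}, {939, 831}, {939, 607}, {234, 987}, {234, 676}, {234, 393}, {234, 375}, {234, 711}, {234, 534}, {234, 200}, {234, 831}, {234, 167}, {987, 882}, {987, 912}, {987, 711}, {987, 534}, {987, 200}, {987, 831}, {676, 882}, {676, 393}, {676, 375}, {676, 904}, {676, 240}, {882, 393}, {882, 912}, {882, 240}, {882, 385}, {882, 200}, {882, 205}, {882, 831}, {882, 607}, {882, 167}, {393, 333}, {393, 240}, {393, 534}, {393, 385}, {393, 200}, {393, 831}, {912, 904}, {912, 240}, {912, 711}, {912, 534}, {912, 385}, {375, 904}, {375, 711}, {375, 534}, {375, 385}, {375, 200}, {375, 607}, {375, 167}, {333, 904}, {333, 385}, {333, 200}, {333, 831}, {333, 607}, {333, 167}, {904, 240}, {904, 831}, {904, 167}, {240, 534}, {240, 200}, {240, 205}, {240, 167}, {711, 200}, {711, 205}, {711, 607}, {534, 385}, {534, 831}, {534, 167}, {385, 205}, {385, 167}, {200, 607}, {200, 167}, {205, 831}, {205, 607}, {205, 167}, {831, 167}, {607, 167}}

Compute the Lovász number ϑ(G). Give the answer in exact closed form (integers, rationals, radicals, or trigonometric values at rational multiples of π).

sqrt(37)

deg(385) = 18; N(385) = {777, 374, 263, 969, 599, 923, 889, 559, 324, 305, 882, 393, 912, 375, 333, 534, 205, 167}.
N(559) = {263, 859, 599, 826, 377, 630, 935, 324, 305, 676, 882, 393, 375, 711, 385, 200, 205, 831}, |N(559)| = 18.
deg(939) = 18; N(939) = {777, 374, 263, 599, 923, 120, 826, 377, 324, 987, 393, 333, 904, 240, 711, 205, 831, 607}.
Vertex 534 has 18 neighbors: 374, 599, 120, 889, 377, 594, 630, 935, 324, 234, 987, 393, 912, 375, 240, 385, 831, 167.
18-regular, N=37; strongly regular (37,18,8,9).
spec(A) ≈ [18.0, 2.54138, -3.54138] (distinct, 5 d.p.).
Lovász (edge-transitive): ϑ = −37·(-sqrt(37)/2 - 1/2)/((18)−(-sqrt(37)/2 - 1/2)) = sqrt(37).
Numerically 6.0827625.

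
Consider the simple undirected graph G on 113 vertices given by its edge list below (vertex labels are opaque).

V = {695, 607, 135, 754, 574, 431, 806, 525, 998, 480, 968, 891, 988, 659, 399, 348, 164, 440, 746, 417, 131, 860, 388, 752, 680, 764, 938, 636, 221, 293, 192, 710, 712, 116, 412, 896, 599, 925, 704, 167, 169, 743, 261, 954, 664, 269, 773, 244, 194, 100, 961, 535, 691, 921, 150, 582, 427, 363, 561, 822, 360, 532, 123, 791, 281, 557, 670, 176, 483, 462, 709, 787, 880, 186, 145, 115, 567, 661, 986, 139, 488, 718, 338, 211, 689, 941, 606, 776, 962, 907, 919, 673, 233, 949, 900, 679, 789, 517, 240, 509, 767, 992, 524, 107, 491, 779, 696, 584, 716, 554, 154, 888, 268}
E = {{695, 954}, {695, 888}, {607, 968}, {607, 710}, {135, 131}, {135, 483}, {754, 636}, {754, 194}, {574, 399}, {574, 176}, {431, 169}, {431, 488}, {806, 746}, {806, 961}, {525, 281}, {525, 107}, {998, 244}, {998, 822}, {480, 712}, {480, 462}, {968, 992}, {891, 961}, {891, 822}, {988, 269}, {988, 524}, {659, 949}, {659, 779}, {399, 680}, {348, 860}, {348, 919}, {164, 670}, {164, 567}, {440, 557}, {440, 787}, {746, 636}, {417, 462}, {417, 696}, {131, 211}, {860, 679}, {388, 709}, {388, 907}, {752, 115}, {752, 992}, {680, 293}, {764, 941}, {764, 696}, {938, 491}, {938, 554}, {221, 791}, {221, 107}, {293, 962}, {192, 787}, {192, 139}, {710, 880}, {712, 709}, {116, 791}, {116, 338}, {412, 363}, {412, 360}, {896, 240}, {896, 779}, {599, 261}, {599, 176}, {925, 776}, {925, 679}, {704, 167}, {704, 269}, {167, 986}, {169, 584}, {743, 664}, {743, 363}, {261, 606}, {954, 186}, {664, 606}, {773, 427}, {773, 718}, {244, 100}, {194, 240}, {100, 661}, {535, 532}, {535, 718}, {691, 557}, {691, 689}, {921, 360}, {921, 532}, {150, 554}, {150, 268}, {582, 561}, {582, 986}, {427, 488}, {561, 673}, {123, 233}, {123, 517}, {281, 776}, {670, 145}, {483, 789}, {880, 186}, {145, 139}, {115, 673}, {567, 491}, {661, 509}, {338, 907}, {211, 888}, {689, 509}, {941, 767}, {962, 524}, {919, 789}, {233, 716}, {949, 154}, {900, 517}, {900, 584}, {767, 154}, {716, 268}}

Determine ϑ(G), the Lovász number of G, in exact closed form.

113*cos(pi/113)/(cos(pi/113) + 1)

deg(938) = 2; N(938) = {491, 554}.
N(962) = {293, 524}, |N(962)| = 2.
N(483) = {135, 789}, |N(483)| = 2.
deg(244) = 2; N(244) = {998, 100}.
Regular of degree 2 on 113 vertices: this is C_{113}, the 113-cycle.
A has 57 distinct eigenvalues ≈ [2.0, 1.997, 1.988, 1.972, 1.951, 1.923, 1.89, 1.85, 1.805, 1.755, 1.699, 1.637, 1.571, 1.5, 1.424, 1.344, 1.259, 1.171, 1.079, 0.984, 0.886, 0.785, 0.681, 0.576, 0.468, 0.359, 0.25, 0.139, 0.028, -0.083, -0.194, -0.305, -0.414, -0.522, -0.629, -0.733, -0.835, -0.935, -1.032, -1.126, -1.216, -1.302, -1.384, -1.462, -1.536, -1.605, -1.669, -1.727, -1.781, -1.829, -1.871, -1.907, -1.938, -1.962, -1.981, -1.993, -1.999].
With N=113: ϑ(G) = 113·(-(-1)*2*cos(pi/113))/(2−(-2*cos(pi/113))) = 113*cos(pi/113)/(cos(pi/113) + 1).
ϑ(G) ≈ 56.4890809.
Sandwich: α(G)=56 ≤ ϑ(G)=113*cos(pi/113)/(cos(pi/113) + 1) ≤ χ(Ḡ)=57 (both strict).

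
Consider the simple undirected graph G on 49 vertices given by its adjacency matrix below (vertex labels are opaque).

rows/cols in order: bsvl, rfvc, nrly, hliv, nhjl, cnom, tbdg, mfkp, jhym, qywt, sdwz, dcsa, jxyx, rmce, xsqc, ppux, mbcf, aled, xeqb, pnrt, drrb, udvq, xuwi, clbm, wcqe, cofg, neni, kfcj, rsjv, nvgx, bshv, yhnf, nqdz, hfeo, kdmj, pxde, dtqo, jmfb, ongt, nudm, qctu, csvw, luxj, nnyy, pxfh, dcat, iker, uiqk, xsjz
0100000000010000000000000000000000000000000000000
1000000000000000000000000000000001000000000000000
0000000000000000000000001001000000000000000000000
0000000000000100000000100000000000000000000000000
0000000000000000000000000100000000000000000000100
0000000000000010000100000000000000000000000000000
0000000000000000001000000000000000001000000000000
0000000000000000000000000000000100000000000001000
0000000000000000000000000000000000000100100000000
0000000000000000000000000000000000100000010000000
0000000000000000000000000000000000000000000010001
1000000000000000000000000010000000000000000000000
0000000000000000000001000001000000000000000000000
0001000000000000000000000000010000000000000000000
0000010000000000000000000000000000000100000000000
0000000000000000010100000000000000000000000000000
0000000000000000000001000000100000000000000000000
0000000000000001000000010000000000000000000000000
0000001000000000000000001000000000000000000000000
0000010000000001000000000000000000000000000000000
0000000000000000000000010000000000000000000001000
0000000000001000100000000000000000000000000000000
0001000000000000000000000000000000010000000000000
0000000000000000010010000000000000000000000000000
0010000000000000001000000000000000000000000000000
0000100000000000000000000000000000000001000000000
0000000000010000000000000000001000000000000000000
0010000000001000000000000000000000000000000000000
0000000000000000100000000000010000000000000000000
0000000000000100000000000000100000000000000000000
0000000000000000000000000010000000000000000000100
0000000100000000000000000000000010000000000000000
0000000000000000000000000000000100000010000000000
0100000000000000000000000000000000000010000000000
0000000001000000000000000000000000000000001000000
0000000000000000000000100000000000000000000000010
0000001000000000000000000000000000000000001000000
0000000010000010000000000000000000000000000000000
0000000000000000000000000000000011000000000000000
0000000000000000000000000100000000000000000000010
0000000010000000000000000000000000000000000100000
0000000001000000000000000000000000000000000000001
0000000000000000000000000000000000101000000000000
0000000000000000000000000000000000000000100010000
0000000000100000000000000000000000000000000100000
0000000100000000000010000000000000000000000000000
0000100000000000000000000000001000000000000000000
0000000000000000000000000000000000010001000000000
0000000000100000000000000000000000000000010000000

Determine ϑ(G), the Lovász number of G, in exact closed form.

Vertex qywt has 2 neighbors: kdmj, csvw.
deg(bshv) = 2; N(bshv) = {neni, iker}.
N(csvw) = {qywt, xsjz}, |N(csvw)| = 2.
deg(jmfb) = 2; N(jmfb) = {jhym, xsqc}.
49-vertex 2-regular graph: this is C_{49}, the 49-cycle.
Distinct eigenvalues (to 4 d.p.): [2.0, 1.9836, 1.9346, 1.8538, 1.7426, 1.6028, 1.4367, 1.247, 1.0368, 0.8096, 0.5691, 0.3192, 0.0641, -0.192, -0.445, -0.6907, -0.9251, -1.1442, -1.3446, -1.5229, -1.6762, -1.8019, -1.8981, -1.9631, -1.9959].
Lovász (edge-transitive): ϑ = −49·(-2*cos(pi/49))/((2)−(-2*cos(pi/49))) = 49*cos(pi/49)/(cos(pi/49) + 1).
= 24.474805178… (decimal).
α=24, χ(Ḡ)=25; ϑ=49*cos(pi/49)/(cos(pi/49) + 1) lies between (both strict).

49*cos(pi/49)/(cos(pi/49) + 1)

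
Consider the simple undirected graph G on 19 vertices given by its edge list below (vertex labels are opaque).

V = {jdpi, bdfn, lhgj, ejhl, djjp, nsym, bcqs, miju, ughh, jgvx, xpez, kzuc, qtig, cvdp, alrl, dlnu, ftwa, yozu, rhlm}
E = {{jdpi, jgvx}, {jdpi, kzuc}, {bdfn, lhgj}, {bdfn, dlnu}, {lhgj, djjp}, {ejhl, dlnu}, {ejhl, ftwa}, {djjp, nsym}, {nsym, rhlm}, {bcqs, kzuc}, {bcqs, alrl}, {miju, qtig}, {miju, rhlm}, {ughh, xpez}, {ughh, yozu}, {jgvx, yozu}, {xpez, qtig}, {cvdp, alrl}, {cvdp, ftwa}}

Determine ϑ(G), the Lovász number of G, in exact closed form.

19*cos(pi/19)/(cos(pi/19) + 1)

Vertex cvdp has 2 neighbors: alrl, ftwa.
deg(ughh) = 2; N(ughh) = {xpez, yozu}.
deg(yozu) = 2; N(yozu) = {ughh, jgvx}.
N(kzuc) = {jdpi, bcqs}, |N(kzuc)| = 2.
2-regular, N=19; connected 2-regular on 19 ⇒ C_{19}.
The 10 distinct eigenvalues: [2.0, 1.8916, 1.5783, 1.0939, 0.491, -0.1652, -0.8034, -1.3546, -1.7589, -1.9727].
λ_max=2, λ_min=-2*cos(pi/19); ϑ = −19·λ_min/(λ_max−λ_min) = 19*cos(pi/19)/(cos(pi/19) + 1).
= 9.43477… (decimal).
Sandwich: α(G)=9 ≤ ϑ(G)=19*cos(pi/19)/(cos(pi/19) + 1) ≤ χ(Ḡ)=10 (both strict).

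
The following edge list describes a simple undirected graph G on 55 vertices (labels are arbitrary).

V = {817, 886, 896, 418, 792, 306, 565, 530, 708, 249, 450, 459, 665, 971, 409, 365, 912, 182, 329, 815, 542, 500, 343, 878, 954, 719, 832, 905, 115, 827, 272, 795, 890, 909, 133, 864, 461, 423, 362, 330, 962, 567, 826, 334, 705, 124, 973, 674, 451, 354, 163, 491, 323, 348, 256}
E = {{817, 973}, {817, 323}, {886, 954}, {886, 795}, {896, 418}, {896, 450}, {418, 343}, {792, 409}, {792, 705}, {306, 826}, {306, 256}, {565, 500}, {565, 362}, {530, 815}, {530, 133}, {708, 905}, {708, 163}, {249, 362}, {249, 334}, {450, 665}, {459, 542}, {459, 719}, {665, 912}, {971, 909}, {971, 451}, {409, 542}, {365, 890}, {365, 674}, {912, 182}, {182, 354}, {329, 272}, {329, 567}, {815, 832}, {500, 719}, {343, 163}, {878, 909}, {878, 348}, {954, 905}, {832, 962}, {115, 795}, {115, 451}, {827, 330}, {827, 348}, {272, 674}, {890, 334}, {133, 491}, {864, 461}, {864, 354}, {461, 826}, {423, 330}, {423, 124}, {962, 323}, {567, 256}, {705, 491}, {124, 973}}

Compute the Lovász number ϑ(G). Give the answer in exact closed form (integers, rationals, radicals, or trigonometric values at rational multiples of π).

55*cos(pi/55)/(cos(pi/55) + 1)

deg(334) = 2; N(334) = {249, 890}.
N(272) = {329, 674}, |N(272)| = 2.
deg(954) = 2; N(954) = {886, 905}.
N(567) = {329, 256}, |N(567)| = 2.
55-vertex 2-regular graph: the odd cycle C_{55}.
spec(A) ≈ [2.0, 1.987, 1.948, 1.884, 1.795, 1.683, 1.548, 1.394, 1.221, 1.033, 0.831, 0.618, 0.397, 0.171, -0.057, -0.285, -0.508, -0.726, -0.933, -1.129, -1.31, -1.473, -1.618, -1.741, -1.842, -1.919, -1.971, -1.997] (distinct, 3 d.p.).
With N=55: ϑ(G) = 55·(-(-1)*2*cos(pi/55))/(2−(-2*cos(pi/55))) = 55*cos(pi/55)/(cos(pi/55) + 1).
ϑ(G) ≈ 27.4775569.
Check 27 ≤ 55*cos(pi/55)/(cos(pi/55) + 1) ≤ 28: both strict.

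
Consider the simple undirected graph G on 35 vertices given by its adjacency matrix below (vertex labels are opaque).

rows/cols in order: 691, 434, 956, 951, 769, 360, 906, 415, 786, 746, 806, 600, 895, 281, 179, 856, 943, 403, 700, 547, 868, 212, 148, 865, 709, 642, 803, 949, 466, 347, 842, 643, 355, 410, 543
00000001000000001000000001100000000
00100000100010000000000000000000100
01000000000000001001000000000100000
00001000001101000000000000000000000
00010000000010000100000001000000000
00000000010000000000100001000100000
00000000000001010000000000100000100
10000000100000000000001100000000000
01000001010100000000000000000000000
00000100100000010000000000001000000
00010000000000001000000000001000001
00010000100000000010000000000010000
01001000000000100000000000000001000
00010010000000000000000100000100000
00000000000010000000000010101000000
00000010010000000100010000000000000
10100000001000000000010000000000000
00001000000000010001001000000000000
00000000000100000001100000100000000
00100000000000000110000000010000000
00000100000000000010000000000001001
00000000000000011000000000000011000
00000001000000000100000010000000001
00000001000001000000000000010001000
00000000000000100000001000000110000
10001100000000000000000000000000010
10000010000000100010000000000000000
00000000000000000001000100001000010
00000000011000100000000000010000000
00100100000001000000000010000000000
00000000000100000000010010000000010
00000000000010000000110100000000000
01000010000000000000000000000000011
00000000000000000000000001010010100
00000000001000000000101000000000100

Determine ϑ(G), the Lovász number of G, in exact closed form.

N(355) = {434, 906, 410, 543}, |N(355)| = 4.
Vertex 212 has 4 neighbors: 856, 943, 842, 643.
deg(642) = 4; N(642) = {691, 769, 360, 410}.
Vertex 709 has 4 neighbors: 179, 148, 347, 842.
35-vertex 4-regular graph: Kneser-type, 3-subsets of [7].
A has 4 distinct eigenvalues ≈ [4.0, 2.0, -1.0, -3.0].
−35·(-3) / ((4)−(-3)) = 15 = ϑ(G).
Numerically 15.0000000.

15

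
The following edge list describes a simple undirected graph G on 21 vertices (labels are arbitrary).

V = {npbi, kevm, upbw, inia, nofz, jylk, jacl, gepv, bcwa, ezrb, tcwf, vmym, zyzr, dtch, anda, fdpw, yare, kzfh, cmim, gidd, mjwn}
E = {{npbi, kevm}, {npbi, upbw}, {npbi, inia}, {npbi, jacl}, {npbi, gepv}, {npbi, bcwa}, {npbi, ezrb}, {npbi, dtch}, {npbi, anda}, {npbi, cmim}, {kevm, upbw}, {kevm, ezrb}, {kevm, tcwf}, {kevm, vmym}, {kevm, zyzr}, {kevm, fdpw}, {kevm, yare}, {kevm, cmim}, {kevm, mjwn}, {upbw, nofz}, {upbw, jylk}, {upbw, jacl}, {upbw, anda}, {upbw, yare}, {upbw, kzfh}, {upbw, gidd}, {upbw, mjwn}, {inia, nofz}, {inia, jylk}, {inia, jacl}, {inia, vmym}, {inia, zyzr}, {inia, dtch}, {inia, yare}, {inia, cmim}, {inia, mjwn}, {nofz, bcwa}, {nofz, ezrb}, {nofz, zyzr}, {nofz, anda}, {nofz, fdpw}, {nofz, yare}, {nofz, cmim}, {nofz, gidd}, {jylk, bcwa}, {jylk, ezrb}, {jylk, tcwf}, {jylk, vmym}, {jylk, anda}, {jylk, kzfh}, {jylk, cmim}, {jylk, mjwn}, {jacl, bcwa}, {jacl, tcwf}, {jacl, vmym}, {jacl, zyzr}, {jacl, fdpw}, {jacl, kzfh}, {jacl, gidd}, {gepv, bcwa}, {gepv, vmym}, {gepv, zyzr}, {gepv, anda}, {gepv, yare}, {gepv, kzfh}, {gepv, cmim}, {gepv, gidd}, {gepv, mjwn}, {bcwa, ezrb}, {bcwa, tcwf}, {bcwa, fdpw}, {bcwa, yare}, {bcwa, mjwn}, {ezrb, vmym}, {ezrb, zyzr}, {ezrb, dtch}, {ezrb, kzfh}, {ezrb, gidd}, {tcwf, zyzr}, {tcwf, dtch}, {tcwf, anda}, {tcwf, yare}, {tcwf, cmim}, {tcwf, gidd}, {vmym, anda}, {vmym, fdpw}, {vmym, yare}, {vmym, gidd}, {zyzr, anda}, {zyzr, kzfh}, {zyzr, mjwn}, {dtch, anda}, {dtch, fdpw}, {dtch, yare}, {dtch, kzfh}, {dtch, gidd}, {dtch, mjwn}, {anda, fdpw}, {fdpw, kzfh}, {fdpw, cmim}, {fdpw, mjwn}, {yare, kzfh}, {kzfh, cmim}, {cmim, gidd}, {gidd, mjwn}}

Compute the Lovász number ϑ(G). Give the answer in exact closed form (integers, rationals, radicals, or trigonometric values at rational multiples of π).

6

N(inia) = {npbi, nofz, jylk, jacl, vmym, zyzr, dtch, yare, cmim, mjwn}, |N(inia)| = 10.
Vertex zyzr has 10 neighbors: kevm, inia, nofz, jacl, gepv, ezrb, tcwf, anda, kzfh, mjwn.
deg(gidd) = 10; N(gidd) = {upbw, nofz, jacl, gepv, ezrb, tcwf, vmym, dtch, cmim, mjwn}.
deg(gepv) = 10; N(gepv) = {npbi, bcwa, vmym, zyzr, anda, yare, kzfh, cmim, gidd, mjwn}.
21-vertex 10-regular graph: Kneser K(7,2) on C(7,2)=21 vertices.
A has 3 distinct eigenvalues ≈ [10.0, 1.0, -4.0].
Lovász: ϑ = −21(-4)/(10+-1*(-4)) = 6.
Numerically 6.00000000.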